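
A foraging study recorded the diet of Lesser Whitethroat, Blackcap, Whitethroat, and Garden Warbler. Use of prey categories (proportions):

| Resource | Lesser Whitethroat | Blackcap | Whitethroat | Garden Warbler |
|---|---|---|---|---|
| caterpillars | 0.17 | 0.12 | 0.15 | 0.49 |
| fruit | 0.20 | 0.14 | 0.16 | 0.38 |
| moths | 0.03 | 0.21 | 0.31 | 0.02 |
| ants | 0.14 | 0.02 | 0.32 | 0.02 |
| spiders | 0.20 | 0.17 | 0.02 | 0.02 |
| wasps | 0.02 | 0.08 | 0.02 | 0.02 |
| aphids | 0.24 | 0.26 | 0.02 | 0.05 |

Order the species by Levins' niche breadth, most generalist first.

Σp_Lessᵢ² = 0.17² + 0.20² + 0.03² + 0.14² + 0.20² + 0.02² + 0.24² = 0.0289 + 0.0400 + 0.0009 + 0.0196 + 0.0400 + 0.0004 + 0.0576 = 0.1874
B_Less = 1 / 0.1874 = 5.3362
Σp_Blacᵢ² = 0.12² + 0.14² + 0.21² + 0.02² + 0.17² + 0.08² + 0.26² = 0.0144 + 0.0196 + 0.0441 + 0.0004 + 0.0289 + 0.0064 + 0.0676 = 0.1814
B_Blac = 1 / 0.1814 = 5.5127
Σp_Whitᵢ² = 0.15² + 0.16² + 0.31² + 0.32² + 0.02² + 0.02² + 0.02² = 0.0225 + 0.0256 + 0.0961 + 0.1024 + 0.0004 + 0.0004 + 0.0004 = 0.2478
B_Whit = 1 / 0.2478 = 4.0355
Σp_Gardᵢ² = 0.49² + 0.38² + 0.02² + 0.02² + 0.02² + 0.02² + 0.05² = 0.2401 + 0.1444 + 0.0004 + 0.0004 + 0.0004 + 0.0004 + 0.0025 = 0.3886
B_Gard = 1 / 0.3886 = 2.5733
Ranking by B (broadest → narrowest): Blackcap (5.51) > Lesser Whitethroat (5.34) > Whitethroat (4.04) > Garden Warbler (2.57)

Blackcap > Lesser Whitethroat > Whitethroat > Garden Warbler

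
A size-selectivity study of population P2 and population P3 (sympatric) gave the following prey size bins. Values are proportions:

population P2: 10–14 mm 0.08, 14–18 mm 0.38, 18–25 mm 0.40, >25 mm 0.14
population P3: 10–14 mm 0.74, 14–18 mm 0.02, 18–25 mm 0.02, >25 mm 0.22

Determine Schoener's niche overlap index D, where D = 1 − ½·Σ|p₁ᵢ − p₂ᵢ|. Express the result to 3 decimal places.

Σ|p₁ᵢ − p₂ᵢ| = 0.66 + 0.36 + 0.38 + 0.08 = 1.48
D = 1 − ½ × 1.48 = 1 − 0.740 = 0.26000

0.260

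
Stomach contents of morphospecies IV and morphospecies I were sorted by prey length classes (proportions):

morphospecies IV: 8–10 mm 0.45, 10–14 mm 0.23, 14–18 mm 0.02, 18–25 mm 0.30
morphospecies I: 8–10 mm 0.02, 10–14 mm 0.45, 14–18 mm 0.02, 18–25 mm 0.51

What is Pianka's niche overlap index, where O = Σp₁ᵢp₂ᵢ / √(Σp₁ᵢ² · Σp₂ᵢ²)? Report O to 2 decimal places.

Σ p₁ᵢp₂ᵢ = 0.0090 + 0.1035 + 0.0004 + 0.1530 = 0.2659
Σp_1ᵢ² = 0.45² + 0.23² + 0.02² + 0.30² = 0.2025 + 0.0529 + 0.0004 + 0.0900 = 0.3458
Σp_2ᵢ² = 0.02² + 0.45² + 0.02² + 0.51² = 0.0004 + 0.2025 + 0.0004 + 0.2601 = 0.4634
O = 0.2659 / √(0.3458 × 0.4634) = 0.2659 / 0.40030 = 0.6643

0.66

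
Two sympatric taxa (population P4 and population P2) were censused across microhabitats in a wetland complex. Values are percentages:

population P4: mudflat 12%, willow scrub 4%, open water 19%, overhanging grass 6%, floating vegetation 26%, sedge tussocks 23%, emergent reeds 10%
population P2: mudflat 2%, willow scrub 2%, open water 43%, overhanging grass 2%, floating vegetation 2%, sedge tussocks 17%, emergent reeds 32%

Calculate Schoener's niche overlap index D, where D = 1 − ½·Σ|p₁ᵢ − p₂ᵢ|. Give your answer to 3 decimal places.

0.540

Convert percentages to proportions (divide by 100).
Σ|p₁ᵢ − p₂ᵢ| = 0.10 + 0.02 + 0.24 + 0.04 + 0.24 + 0.06 + 0.22 = 0.92
D = 1 − ½ × 0.92 = 1 − 0.460 = 0.54000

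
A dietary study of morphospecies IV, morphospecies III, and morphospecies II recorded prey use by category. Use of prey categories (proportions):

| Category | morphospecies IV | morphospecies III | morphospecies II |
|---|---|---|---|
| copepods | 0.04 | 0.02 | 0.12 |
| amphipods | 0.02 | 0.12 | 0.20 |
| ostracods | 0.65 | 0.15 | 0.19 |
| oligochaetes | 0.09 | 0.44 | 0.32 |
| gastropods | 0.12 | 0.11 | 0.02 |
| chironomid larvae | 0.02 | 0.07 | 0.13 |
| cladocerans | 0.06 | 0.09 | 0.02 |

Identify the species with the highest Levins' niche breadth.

morphospecies II

Σp_IVᵢ² = 0.04² + 0.02² + 0.65² + 0.09² + 0.12² + 0.02² + 0.06² = 0.0016 + 0.0004 + 0.4225 + 0.0081 + 0.0144 + 0.0004 + 0.0036 = 0.4510
B_IV = 1 / 0.4510 = 2.2173
Σp_IIIᵢ² = 0.02² + 0.12² + 0.15² + 0.44² + 0.11² + 0.07² + 0.09² = 0.0004 + 0.0144 + 0.0225 + 0.1936 + 0.0121 + 0.0049 + 0.0081 = 0.2560
B_III = 1 / 0.2560 = 3.9063
Σp_IIᵢ² = 0.12² + 0.20² + 0.19² + 0.32² + 0.02² + 0.13² + 0.02² = 0.0144 + 0.0400 + 0.0361 + 0.1024 + 0.0004 + 0.0169 + 0.0004 = 0.2106
B_II = 1 / 0.2106 = 4.7483
Highest B → broadest niche (most generalist): morphospecies II (B = 4.75).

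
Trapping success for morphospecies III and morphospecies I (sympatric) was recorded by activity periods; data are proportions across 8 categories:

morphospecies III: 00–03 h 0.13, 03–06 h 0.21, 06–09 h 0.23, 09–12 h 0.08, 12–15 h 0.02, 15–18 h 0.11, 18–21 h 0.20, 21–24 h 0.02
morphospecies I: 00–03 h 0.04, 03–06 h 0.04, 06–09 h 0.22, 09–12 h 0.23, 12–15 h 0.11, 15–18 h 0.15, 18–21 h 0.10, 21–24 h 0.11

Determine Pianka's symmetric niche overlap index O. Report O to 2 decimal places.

0.74

Σ p₁ᵢp₂ᵢ = 0.0052 + 0.0084 + 0.0506 + 0.0184 + 0.0022 + 0.0165 + 0.0200 + 0.0022 = 0.1235
Σp_1ᵢ² = 0.13² + 0.21² + 0.23² + 0.08² + 0.02² + 0.11² + 0.20² + 0.02² = 0.0169 + 0.0441 + 0.0529 + 0.0064 + 0.0004 + 0.0121 + 0.0400 + 0.0004 = 0.1732
Σp_2ᵢ² = 0.04² + 0.04² + 0.22² + 0.23² + 0.11² + 0.15² + 0.10² + 0.11² = 0.0016 + 0.0016 + 0.0484 + 0.0529 + 0.0121 + 0.0225 + 0.0100 + 0.0121 = 0.1612
O = 0.1235 / √(0.1732 × 0.1612) = 0.1235 / 0.16709 = 0.7391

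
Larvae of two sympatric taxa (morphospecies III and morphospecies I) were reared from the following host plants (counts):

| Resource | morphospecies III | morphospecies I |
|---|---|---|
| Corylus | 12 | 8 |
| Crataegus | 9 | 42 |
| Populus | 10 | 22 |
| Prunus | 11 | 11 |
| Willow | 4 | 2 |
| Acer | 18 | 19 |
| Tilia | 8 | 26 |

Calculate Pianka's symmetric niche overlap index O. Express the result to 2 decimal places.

Proportions for morphospecies III (n=72): 12/72=0.1667, 9/72=0.1250, 10/72=0.1389, 11/72=0.1528, 4/72=0.0556, 18/72=0.2500, 8/72=0.1111
Proportions for morphospecies I (n=130): 8/130=0.0615, 42/130=0.3231, 22/130=0.1692, 11/130=0.0846, 2/130=0.0154, 19/130=0.1462, 26/130=0.2000
Σ p₁ᵢp₂ᵢ = 0.010252 + 0.040388 + 0.023502 + 0.012927 + 0.000856 + 0.036550 + 0.022220 = 0.146695
Σp_1ᵢ² = 0.1667² + 0.1250² + 0.1389² + 0.1528² + 0.0556² + 0.2500² + 0.1111² = 0.027789 + 0.015625 + 0.019293 + 0.023348 + 0.003091 + 0.062500 + 0.012343 = 0.163989
Σp_2ᵢ² = 0.0615² + 0.3231² + 0.1692² + 0.0846² + 0.0154² + 0.1462² + 0.2000² = 0.003782 + 0.104394 + 0.028629 + 0.007157 + 0.000237 + 0.021374 + 0.040000 = 0.205573
O = 0.146695 / √(0.163989 × 0.205573) = 0.146695 / 0.1836075 = 0.7990

0.80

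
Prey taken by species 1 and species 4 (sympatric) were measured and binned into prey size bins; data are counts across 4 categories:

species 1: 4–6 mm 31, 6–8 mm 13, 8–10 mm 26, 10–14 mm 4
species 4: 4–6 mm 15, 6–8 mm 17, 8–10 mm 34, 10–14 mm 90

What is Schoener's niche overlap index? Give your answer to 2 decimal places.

Proportions for species 1 (n=74): 31/74=0.4189, 13/74=0.1757, 26/74=0.3514, 4/74=0.0541
Proportions for species 4 (n=156): 15/156=0.0962, 17/156=0.1090, 34/156=0.2179, 90/156=0.5769
Σ|p₁ᵢ − p₂ᵢ| = 0.3227 + 0.0667 + 0.1335 + 0.5228 = 1.0457
D = 1 − ½ × 1.0457 = 1 − 0.52285 = 0.47715

0.48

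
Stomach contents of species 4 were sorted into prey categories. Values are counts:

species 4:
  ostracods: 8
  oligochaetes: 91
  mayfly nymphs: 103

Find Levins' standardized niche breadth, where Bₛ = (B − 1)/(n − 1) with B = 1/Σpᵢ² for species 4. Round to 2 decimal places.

0.58

Proportions for species 4 (n=202): 8/202=0.0396, 91/202=0.4505, 103/202=0.5099
Σpᵢ² = 0.0396² + 0.4505² + 0.5099² = 0.001568 + 0.202950 + 0.259998 = 0.464516
B = 1 / 0.464516 = 2.1528
Bₛ = (B − 1)/(n − 1) = (2.1528 − 1)/(3 − 1) = 1.1528/2 = 0.5764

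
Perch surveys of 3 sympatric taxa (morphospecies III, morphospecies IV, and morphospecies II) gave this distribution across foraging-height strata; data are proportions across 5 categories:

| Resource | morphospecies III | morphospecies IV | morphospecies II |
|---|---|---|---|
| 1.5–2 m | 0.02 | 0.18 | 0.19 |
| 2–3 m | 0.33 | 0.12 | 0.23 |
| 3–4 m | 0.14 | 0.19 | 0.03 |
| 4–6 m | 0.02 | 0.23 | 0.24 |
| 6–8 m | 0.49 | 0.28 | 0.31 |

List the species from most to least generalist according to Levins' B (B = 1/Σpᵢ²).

morphospecies IV > morphospecies II > morphospecies III

Σp_IIIᵢ² = 0.02² + 0.33² + 0.14² + 0.02² + 0.49² = 0.0004 + 0.1089 + 0.0196 + 0.0004 + 0.2401 = 0.3694
B_III = 1 / 0.3694 = 2.7071
Σp_IVᵢ² = 0.18² + 0.12² + 0.19² + 0.23² + 0.28² = 0.0324 + 0.0144 + 0.0361 + 0.0529 + 0.0784 = 0.2142
B_IV = 1 / 0.2142 = 4.6685
Σp_IIᵢ² = 0.19² + 0.23² + 0.03² + 0.24² + 0.31² = 0.0361 + 0.0529 + 0.0009 + 0.0576 + 0.0961 = 0.2436
B_II = 1 / 0.2436 = 4.1051
Ranking by B (broadest → narrowest): morphospecies IV (4.67) > morphospecies II (4.11) > morphospecies III (2.71)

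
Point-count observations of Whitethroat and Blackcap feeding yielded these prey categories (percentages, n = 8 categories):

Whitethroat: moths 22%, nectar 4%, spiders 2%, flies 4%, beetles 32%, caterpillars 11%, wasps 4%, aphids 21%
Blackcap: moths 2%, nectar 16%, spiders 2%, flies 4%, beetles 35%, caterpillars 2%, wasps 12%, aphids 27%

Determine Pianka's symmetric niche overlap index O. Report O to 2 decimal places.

0.84

Convert percentages to proportions (divide by 100).
Σ p₁ᵢp₂ᵢ = 0.0044 + 0.0064 + 0.0004 + 0.0016 + 0.1120 + 0.0022 + 0.0048 + 0.0567 = 0.1885
Σp_1ᵢ² = 0.22² + 0.04² + 0.02² + 0.04² + 0.32² + 0.11² + 0.04² + 0.21² = 0.0484 + 0.0016 + 0.0004 + 0.0016 + 0.1024 + 0.0121 + 0.0016 + 0.0441 = 0.2122
Σp_2ᵢ² = 0.02² + 0.16² + 0.02² + 0.04² + 0.35² + 0.02² + 0.12² + 0.27² = 0.0004 + 0.0256 + 0.0004 + 0.0016 + 0.1225 + 0.0004 + 0.0144 + 0.0729 = 0.2382
O = 0.1885 / √(0.2122 × 0.2382) = 0.1885 / 0.22482 = 0.8384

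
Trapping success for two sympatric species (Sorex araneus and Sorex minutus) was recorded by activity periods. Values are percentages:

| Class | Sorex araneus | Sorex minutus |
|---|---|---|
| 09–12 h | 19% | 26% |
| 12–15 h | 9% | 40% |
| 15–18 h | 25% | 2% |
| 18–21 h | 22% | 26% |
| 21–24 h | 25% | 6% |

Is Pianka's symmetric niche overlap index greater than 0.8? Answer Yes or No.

Convert percentages to proportions (divide by 100).
Σ p₁ᵢp₂ᵢ = 0.0494 + 0.0360 + 0.0050 + 0.0572 + 0.0150 = 0.1626
Σp_1ᵢ² = 0.19² + 0.09² + 0.25² + 0.22² + 0.25² = 0.0361 + 0.0081 + 0.0625 + 0.0484 + 0.0625 = 0.2176
Σp_2ᵢ² = 0.26² + 0.40² + 0.02² + 0.26² + 0.06² = 0.0676 + 0.1600 + 0.0004 + 0.0676 + 0.0036 = 0.2992
O = 0.1626 / √(0.2176 × 0.2992) = 0.1626 / 0.25516 = 0.6372
O = 0.6372 < 0.8 → No.

No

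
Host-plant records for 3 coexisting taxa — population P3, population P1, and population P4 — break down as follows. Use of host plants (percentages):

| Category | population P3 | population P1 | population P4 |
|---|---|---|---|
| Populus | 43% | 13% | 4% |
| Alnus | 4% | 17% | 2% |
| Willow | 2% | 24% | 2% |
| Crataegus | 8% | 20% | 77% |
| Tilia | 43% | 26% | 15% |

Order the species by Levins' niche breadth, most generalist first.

population P1 > population P3 > population P4

Convert percentages to proportions (divide by 100).
Σp_P3ᵢ² = 0.43² + 0.04² + 0.02² + 0.08² + 0.43² = 0.1849 + 0.0016 + 0.0004 + 0.0064 + 0.1849 = 0.3782
B_P3 = 1 / 0.3782 = 2.6441
Σp_P1ᵢ² = 0.13² + 0.17² + 0.24² + 0.20² + 0.26² = 0.0169 + 0.0289 + 0.0576 + 0.0400 + 0.0676 = 0.2110
B_P1 = 1 / 0.2110 = 4.7393
Σp_P4ᵢ² = 0.04² + 0.02² + 0.02² + 0.77² + 0.15² = 0.0016 + 0.0004 + 0.0004 + 0.5929 + 0.0225 = 0.6178
B_P4 = 1 / 0.6178 = 1.6186
Ranking by B (broadest → narrowest): population P1 (4.74) > population P3 (2.64) > population P4 (1.62)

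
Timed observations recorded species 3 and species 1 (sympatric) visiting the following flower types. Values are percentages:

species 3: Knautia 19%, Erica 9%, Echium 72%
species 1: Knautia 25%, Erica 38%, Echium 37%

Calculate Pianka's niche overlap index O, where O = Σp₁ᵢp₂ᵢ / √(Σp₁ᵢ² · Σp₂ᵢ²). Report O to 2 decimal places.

Convert percentages to proportions (divide by 100).
Σ p₁ᵢp₂ᵢ = 0.0475 + 0.0342 + 0.2664 = 0.3481
Σp_1ᵢ² = 0.19² + 0.09² + 0.72² = 0.0361 + 0.0081 + 0.5184 = 0.5626
Σp_2ᵢ² = 0.25² + 0.38² + 0.37² = 0.0625 + 0.1444 + 0.1369 = 0.3438
O = 0.3481 / √(0.5626 × 0.3438) = 0.3481 / 0.43980 = 0.7915

0.79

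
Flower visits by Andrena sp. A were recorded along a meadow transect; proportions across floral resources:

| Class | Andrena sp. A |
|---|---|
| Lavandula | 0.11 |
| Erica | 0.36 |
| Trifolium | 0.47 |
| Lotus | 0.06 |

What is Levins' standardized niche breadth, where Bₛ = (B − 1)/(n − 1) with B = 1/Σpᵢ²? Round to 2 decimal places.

Σpᵢ² = 0.11² + 0.36² + 0.47² + 0.06² = 0.0121 + 0.1296 + 0.2209 + 0.0036 = 0.3662
B = 1 / 0.3662 = 2.7307
Bₛ = (B − 1)/(n − 1) = (2.7307 − 1)/(4 − 1) = 1.7307/3 = 0.5769

0.58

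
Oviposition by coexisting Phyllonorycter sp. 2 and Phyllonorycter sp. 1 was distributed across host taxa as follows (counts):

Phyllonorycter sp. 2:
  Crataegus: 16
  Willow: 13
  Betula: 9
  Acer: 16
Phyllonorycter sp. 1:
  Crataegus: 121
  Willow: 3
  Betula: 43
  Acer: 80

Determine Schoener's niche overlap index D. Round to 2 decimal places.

0.77

Proportions for Phyllonorycter sp. 2 (n=54): 16/54=0.2963, 13/54=0.2407, 9/54=0.1667, 16/54=0.2963
Proportions for Phyllonorycter sp. 1 (n=247): 121/247=0.4899, 3/247=0.0121, 43/247=0.1741, 80/247=0.3239
Σ|p₁ᵢ − p₂ᵢ| = 0.1936 + 0.2286 + 0.0074 + 0.0276 = 0.4572
D = 1 − ½ × 0.4572 = 1 − 0.22860 = 0.77140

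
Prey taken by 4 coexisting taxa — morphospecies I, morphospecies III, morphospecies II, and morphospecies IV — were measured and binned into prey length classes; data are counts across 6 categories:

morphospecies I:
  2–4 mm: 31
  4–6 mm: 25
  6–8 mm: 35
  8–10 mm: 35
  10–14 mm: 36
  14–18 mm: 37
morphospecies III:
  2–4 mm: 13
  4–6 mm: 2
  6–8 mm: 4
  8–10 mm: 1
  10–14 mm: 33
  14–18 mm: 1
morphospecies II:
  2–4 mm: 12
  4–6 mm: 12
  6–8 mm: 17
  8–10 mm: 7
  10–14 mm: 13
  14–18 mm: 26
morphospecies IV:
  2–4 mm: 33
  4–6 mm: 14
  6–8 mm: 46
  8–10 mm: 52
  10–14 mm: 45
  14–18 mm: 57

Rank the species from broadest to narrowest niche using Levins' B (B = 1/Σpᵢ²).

Proportions for morphospecies I (n=199): 31/199=0.1558, 25/199=0.1256, 35/199=0.1759, 35/199=0.1759, 36/199=0.1809, 37/199=0.1859
Proportions for morphospecies III (n=54): 13/54=0.2407, 2/54=0.0370, 4/54=0.0741, 1/54=0.0185, 33/54=0.6111, 1/54=0.0185
Proportions for morphospecies II (n=87): 12/87=0.1379, 12/87=0.1379, 17/87=0.1954, 7/87=0.0805, 13/87=0.1494, 26/87=0.2989
Proportions for morphospecies IV (n=247): 33/247=0.1336, 14/247=0.0567, 46/247=0.1862, 52/247=0.2105, 45/247=0.1822, 57/247=0.2308
Σp_Iᵢ² = 0.1558² + 0.1256² + 0.1759² + 0.1759² + 0.1809² + 0.1859² = 0.024274 + 0.015775 + 0.030941 + 0.030941 + 0.032725 + 0.034559 = 0.169215
B_I = 1 / 0.169215 = 5.9096
Σp_IIIᵢ² = 0.2407² + 0.0370² + 0.0741² + 0.0185² + 0.6111² + 0.0185² = 0.057936 + 0.001369 + 0.005491 + 0.000342 + 0.373443 + 0.000342 = 0.438923
B_III = 1 / 0.438923 = 2.2783
Σp_IIᵢ² = 0.1379² + 0.1379² + 0.1954² + 0.0805² + 0.1494² + 0.2989² = 0.019016 + 0.019016 + 0.038181 + 0.006480 + 0.022320 + 0.089341 = 0.194354
B_II = 1 / 0.194354 = 5.1453
Σp_IVᵢ² = 0.1336² + 0.0567² + 0.1862² + 0.2105² + 0.1822² + 0.2308² = 0.017849 + 0.003215 + 0.034670 + 0.044310 + 0.033197 + 0.053269 = 0.186510
B_IV = 1 / 0.186510 = 5.3616
Ranking by B (broadest → narrowest): morphospecies I (5.91) > morphospecies IV (5.36) > morphospecies II (5.15) > morphospecies III (2.28)

morphospecies I > morphospecies IV > morphospecies II > morphospecies III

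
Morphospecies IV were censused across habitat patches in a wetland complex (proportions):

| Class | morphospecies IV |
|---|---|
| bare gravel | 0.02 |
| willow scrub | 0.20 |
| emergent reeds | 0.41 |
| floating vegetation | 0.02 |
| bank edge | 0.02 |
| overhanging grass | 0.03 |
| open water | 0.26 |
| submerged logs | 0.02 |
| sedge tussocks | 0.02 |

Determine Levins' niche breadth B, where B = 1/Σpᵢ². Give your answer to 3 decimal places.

3.589

Σpᵢ² = 0.02² + 0.20² + 0.41² + 0.02² + 0.02² + 0.03² + 0.26² + 0.02² + 0.02² = 0.0004 + 0.0400 + 0.1681 + 0.0004 + 0.0004 + 0.0009 + 0.0676 + 0.0004 + 0.0004 = 0.2786
B = 1 / 0.2786 = 3.58938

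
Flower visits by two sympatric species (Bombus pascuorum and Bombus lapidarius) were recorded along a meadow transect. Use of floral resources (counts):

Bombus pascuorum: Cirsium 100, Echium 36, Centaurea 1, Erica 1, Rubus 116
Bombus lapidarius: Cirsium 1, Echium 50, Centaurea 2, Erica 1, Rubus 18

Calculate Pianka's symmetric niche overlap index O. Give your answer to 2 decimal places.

0.48

Proportions for Bombus pascuorum (n=254): 100/254=0.3937, 36/254=0.1417, 1/254=0.0039, 1/254=0.0039, 116/254=0.4567
Proportions for Bombus lapidarius (n=72): 1/72=0.0139, 50/72=0.6944, 2/72=0.0278, 1/72=0.0139, 18/72=0.2500
Σ p₁ᵢp₂ᵢ = 0.005472 + 0.098396 + 0.000108 + 0.000054 + 0.114175 = 0.218205
Σp_1ᵢ² = 0.3937² + 0.1417² + 0.0039² + 0.0039² + 0.4567² = 0.155000 + 0.020079 + 0.000015 + 0.000015 + 0.208575 = 0.383684
Σp_2ᵢ² = 0.0139² + 0.6944² + 0.0278² + 0.0139² + 0.2500² = 0.000193 + 0.482191 + 0.000773 + 0.000193 + 0.062500 = 0.545850
O = 0.218205 / √(0.383684 × 0.545850) = 0.218205 / 0.4576395 = 0.4768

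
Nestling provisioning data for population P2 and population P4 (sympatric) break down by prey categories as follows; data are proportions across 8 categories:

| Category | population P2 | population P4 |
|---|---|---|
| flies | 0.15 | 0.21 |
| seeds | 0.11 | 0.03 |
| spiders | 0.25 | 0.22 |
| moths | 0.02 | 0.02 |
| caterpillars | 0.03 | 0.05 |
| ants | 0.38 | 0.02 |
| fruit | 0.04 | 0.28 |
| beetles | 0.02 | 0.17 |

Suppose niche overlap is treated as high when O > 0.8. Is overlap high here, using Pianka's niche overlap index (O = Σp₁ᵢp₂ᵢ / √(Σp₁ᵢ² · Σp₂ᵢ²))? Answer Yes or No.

No

Σ p₁ᵢp₂ᵢ = 0.0315 + 0.0033 + 0.0550 + 0.0004 + 0.0015 + 0.0076 + 0.0112 + 0.0034 = 0.1139
Σp_1ᵢ² = 0.15² + 0.11² + 0.25² + 0.02² + 0.03² + 0.38² + 0.04² + 0.02² = 0.0225 + 0.0121 + 0.0625 + 0.0004 + 0.0009 + 0.1444 + 0.0016 + 0.0004 = 0.2448
Σp_2ᵢ² = 0.21² + 0.03² + 0.22² + 0.02² + 0.05² + 0.02² + 0.28² + 0.17² = 0.0441 + 0.0009 + 0.0484 + 0.0004 + 0.0025 + 0.0004 + 0.0784 + 0.0289 = 0.2040
O = 0.1139 / √(0.2448 × 0.2040) = 0.1139 / 0.22347 = 0.5097
O = 0.5097 < 0.8 → No.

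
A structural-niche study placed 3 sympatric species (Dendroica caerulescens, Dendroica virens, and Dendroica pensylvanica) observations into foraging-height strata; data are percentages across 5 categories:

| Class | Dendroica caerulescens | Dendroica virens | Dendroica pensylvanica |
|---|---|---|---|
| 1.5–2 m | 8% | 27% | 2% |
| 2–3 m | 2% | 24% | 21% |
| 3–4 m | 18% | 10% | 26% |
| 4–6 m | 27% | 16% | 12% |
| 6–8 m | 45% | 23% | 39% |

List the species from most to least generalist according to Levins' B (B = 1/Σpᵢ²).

Convert percentages to proportions (divide by 100).
Σp_caerᵢ² = 0.08² + 0.02² + 0.18² + 0.27² + 0.45² = 0.0064 + 0.0004 + 0.0324 + 0.0729 + 0.2025 = 0.3146
B_caer = 1 / 0.3146 = 3.1786
Σp_vireᵢ² = 0.27² + 0.24² + 0.10² + 0.16² + 0.23² = 0.0729 + 0.0576 + 0.0100 + 0.0256 + 0.0529 = 0.2190
B_vire = 1 / 0.2190 = 4.5662
Σp_pensᵢ² = 0.02² + 0.21² + 0.26² + 0.12² + 0.39² = 0.0004 + 0.0441 + 0.0676 + 0.0144 + 0.1521 = 0.2786
B_pens = 1 / 0.2786 = 3.5894
Ranking by B (broadest → narrowest): Dendroica virens (4.57) > Dendroica pensylvanica (3.59) > Dendroica caerulescens (3.18)

Dendroica virens > Dendroica pensylvanica > Dendroica caerulescens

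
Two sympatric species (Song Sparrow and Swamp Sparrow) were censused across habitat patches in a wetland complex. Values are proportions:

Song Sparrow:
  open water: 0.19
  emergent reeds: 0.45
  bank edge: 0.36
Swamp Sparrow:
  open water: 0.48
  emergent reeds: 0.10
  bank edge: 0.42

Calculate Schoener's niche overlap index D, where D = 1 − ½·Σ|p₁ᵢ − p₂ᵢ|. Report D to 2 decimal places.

Σ|p₁ᵢ − p₂ᵢ| = 0.29 + 0.35 + 0.06 = 0.70
D = 1 − ½ × 0.70 = 1 − 0.350 = 0.6500

0.65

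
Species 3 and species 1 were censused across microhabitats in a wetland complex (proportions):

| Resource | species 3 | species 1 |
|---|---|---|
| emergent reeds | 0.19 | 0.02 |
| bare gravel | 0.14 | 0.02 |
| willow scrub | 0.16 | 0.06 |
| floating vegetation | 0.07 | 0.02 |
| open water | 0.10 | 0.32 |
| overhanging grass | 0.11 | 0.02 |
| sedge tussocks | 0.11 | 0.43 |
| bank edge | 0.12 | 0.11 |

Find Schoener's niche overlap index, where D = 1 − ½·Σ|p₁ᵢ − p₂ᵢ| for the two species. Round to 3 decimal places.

0.460

Σ|p₁ᵢ − p₂ᵢ| = 0.17 + 0.12 + 0.10 + 0.05 + 0.22 + 0.09 + 0.32 + 0.01 = 1.08
D = 1 − ½ × 1.08 = 1 − 0.540 = 0.46000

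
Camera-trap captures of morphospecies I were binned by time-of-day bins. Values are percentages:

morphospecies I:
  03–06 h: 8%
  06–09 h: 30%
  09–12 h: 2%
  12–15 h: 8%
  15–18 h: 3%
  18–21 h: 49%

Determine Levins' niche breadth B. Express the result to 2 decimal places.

2.91

Convert percentages to proportions (divide by 100).
Σpᵢ² = 0.08² + 0.30² + 0.02² + 0.08² + 0.03² + 0.49² = 0.0064 + 0.0900 + 0.0004 + 0.0064 + 0.0009 + 0.2401 = 0.3442
B = 1 / 0.3442 = 2.9053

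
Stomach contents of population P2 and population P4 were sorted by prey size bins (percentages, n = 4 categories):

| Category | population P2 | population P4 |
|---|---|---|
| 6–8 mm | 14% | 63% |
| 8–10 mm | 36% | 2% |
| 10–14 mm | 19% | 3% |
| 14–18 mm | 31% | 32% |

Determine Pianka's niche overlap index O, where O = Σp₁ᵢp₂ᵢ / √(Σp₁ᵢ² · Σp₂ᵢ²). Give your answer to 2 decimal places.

0.53

Convert percentages to proportions (divide by 100).
Σ p₁ᵢp₂ᵢ = 0.0882 + 0.0072 + 0.0057 + 0.0992 = 0.2003
Σp_1ᵢ² = 0.14² + 0.36² + 0.19² + 0.31² = 0.0196 + 0.1296 + 0.0361 + 0.0961 = 0.2814
Σp_2ᵢ² = 0.63² + 0.02² + 0.03² + 0.32² = 0.3969 + 0.0004 + 0.0009 + 0.1024 = 0.5006
O = 0.2003 / √(0.2814 × 0.5006) = 0.2003 / 0.37532 = 0.5337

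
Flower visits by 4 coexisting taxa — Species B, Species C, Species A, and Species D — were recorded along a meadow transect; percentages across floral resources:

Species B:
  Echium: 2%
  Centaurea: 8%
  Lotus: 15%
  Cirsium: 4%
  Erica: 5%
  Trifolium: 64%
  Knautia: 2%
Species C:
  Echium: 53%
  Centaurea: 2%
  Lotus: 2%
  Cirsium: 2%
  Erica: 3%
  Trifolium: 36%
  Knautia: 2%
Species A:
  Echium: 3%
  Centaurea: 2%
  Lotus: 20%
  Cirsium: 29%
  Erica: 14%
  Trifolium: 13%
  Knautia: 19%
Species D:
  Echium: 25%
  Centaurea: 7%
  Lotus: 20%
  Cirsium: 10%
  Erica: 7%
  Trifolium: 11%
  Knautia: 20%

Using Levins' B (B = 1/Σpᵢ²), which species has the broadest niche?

Species D

Convert percentages to proportions (divide by 100).
Σp_Bᵢ² = 0.02² + 0.08² + 0.15² + 0.04² + 0.05² + 0.64² + 0.02² = 0.0004 + 0.0064 + 0.0225 + 0.0016 + 0.0025 + 0.4096 + 0.0004 = 0.4434
B_B = 1 / 0.4434 = 2.2553
Σp_Cᵢ² = 0.53² + 0.02² + 0.02² + 0.02² + 0.03² + 0.36² + 0.02² = 0.2809 + 0.0004 + 0.0004 + 0.0004 + 0.0009 + 0.1296 + 0.0004 = 0.4130
B_C = 1 / 0.4130 = 2.4213
Σp_Aᵢ² = 0.03² + 0.02² + 0.20² + 0.29² + 0.14² + 0.13² + 0.19² = 0.0009 + 0.0004 + 0.0400 + 0.0841 + 0.0196 + 0.0169 + 0.0361 = 0.1980
B_A = 1 / 0.1980 = 5.0505
Σp_Dᵢ² = 0.25² + 0.07² + 0.20² + 0.10² + 0.07² + 0.11² + 0.20² = 0.0625 + 0.0049 + 0.0400 + 0.0100 + 0.0049 + 0.0121 + 0.0400 = 0.1744
B_D = 1 / 0.1744 = 5.7339
Highest B → broadest niche (most generalist): Species D (B = 5.73).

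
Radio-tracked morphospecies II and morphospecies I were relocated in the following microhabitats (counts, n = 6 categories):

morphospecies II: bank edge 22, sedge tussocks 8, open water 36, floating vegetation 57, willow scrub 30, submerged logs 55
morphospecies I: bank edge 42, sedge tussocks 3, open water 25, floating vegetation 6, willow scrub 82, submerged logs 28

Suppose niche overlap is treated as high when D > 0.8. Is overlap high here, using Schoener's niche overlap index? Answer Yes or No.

Proportions for morphospecies II (n=208): 22/208=0.1058, 8/208=0.0385, 36/208=0.1731, 57/208=0.2740, 30/208=0.1442, 55/208=0.2644
Proportions for morphospecies I (n=186): 42/186=0.2258, 3/186=0.0161, 25/186=0.1344, 6/186=0.0323, 82/186=0.4409, 28/186=0.1505
Σ|p₁ᵢ − p₂ᵢ| = 0.1200 + 0.0224 + 0.0387 + 0.2417 + 0.2967 + 0.1139 = 0.8334
D = 1 − ½ × 0.8334 = 1 − 0.41670 = 0.58330
D = 0.58330 < 0.8 → No.

No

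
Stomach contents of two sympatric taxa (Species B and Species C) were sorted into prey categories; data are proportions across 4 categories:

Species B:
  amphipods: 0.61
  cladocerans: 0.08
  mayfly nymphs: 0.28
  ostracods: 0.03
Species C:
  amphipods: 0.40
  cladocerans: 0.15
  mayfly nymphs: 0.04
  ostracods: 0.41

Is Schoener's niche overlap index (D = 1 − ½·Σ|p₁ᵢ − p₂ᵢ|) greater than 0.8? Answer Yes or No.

No

Σ|p₁ᵢ − p₂ᵢ| = 0.21 + 0.07 + 0.24 + 0.38 = 0.90
D = 1 − ½ × 0.90 = 1 − 0.450 = 0.5500
D = 0.5500 < 0.8 → No.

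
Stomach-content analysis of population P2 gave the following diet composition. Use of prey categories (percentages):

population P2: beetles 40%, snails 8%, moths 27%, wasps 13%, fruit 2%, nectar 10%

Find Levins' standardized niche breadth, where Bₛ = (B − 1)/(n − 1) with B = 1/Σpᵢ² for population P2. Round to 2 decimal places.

0.55

Convert percentages to proportions (divide by 100).
Σpᵢ² = 0.40² + 0.08² + 0.27² + 0.13² + 0.02² + 0.10² = 0.1600 + 0.0064 + 0.0729 + 0.0169 + 0.0004 + 0.0100 = 0.2666
B = 1 / 0.2666 = 3.7509
Bₛ = (B − 1)/(n − 1) = (3.7509 − 1)/(6 − 1) = 2.7509/5 = 0.5502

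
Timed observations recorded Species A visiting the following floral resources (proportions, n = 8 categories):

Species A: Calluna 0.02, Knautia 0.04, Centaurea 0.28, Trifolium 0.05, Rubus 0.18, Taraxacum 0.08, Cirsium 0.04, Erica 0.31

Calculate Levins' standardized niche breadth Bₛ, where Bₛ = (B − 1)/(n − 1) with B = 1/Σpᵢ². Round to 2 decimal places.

0.51

Σpᵢ² = 0.02² + 0.04² + 0.28² + 0.05² + 0.18² + 0.08² + 0.04² + 0.31² = 0.0004 + 0.0016 + 0.0784 + 0.0025 + 0.0324 + 0.0064 + 0.0016 + 0.0961 = 0.2194
B = 1 / 0.2194 = 4.5579
Bₛ = (B − 1)/(n − 1) = (4.5579 − 1)/(8 − 1) = 3.5579/7 = 0.5083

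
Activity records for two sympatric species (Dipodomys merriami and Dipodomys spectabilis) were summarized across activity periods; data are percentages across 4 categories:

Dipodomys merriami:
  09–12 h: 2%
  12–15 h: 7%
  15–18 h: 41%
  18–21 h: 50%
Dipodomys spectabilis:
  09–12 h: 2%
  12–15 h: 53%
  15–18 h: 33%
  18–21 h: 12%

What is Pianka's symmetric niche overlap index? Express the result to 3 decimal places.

0.562

Convert percentages to proportions (divide by 100).
Σ p₁ᵢp₂ᵢ = 0.0004 + 0.0371 + 0.1353 + 0.0600 = 0.2328
Σp_1ᵢ² = 0.02² + 0.07² + 0.41² + 0.50² = 0.0004 + 0.0049 + 0.1681 + 0.2500 = 0.4234
Σp_2ᵢ² = 0.02² + 0.53² + 0.33² + 0.12² = 0.0004 + 0.2809 + 0.1089 + 0.0144 = 0.4046
O = 0.2328 / √(0.4234 × 0.4046) = 0.2328 / 0.413893 = 0.56246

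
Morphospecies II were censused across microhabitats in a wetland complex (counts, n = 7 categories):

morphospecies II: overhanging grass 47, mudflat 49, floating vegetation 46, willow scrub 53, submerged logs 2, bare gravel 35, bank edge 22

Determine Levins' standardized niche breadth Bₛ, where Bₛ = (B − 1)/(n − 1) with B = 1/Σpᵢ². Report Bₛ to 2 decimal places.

0.79

Proportions for morphospecies II (n=254): 47/254=0.1850, 49/254=0.1929, 46/254=0.1811, 53/254=0.2087, 2/254=0.0079, 35/254=0.1378, 22/254=0.0866
Σpᵢ² = 0.1850² + 0.1929² + 0.1811² + 0.2087² + 0.0079² + 0.1378² + 0.0866² = 0.034225 + 0.037210 + 0.032797 + 0.043556 + 0.000062 + 0.018989 + 0.007500 = 0.174339
B = 1 / 0.174339 = 5.7360
Bₛ = (B − 1)/(n − 1) = (5.7360 − 1)/(7 − 1) = 4.7360/6 = 0.7893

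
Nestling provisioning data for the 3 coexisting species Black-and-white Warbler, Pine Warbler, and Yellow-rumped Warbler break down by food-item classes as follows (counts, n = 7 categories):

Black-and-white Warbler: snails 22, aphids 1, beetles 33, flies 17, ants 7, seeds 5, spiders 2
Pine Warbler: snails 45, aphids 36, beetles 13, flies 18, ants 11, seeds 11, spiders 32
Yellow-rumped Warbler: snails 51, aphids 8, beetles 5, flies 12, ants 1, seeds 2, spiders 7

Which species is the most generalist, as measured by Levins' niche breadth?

Pine Warbler

Proportions for Black-and-white Warbler (n=87): 22/87=0.2529, 1/87=0.0115, 33/87=0.3793, 17/87=0.1954, 7/87=0.0805, 5/87=0.0575, 2/87=0.0230
Proportions for Pine Warbler (n=166): 45/166=0.2711, 36/166=0.2169, 13/166=0.0783, 18/166=0.1084, 11/166=0.0663, 11/166=0.0663, 32/166=0.1928
Proportions for Yellow-rumped Warbler (n=86): 51/86=0.5930, 8/86=0.0930, 5/86=0.0581, 12/86=0.1395, 1/86=0.0116, 2/86=0.0233, 7/86=0.0814
Σp_Blacᵢ² = 0.2529² + 0.0115² + 0.3793² + 0.1954² + 0.0805² + 0.0575² + 0.0230² = 0.063958 + 0.000132 + 0.143868 + 0.038181 + 0.006480 + 0.003306 + 0.000529 = 0.256454
B_Blac = 1 / 0.256454 = 3.8993
Σp_Pineᵢ² = 0.2711² + 0.2169² + 0.0783² + 0.1084² + 0.0663² + 0.0663² + 0.1928² = 0.073495 + 0.047046 + 0.006131 + 0.011751 + 0.004396 + 0.004396 + 0.037172 = 0.184387
B_Pine = 1 / 0.184387 = 5.4234
Σp_Yellᵢ² = 0.5930² + 0.0930² + 0.0581² + 0.1395² + 0.0116² + 0.0233² + 0.0814² = 0.351649 + 0.008649 + 0.003376 + 0.019460 + 0.000135 + 0.000543 + 0.006626 = 0.390438
B_Yell = 1 / 0.390438 = 2.5612
Highest B → broadest niche (most generalist): Pine Warbler (B = 5.42).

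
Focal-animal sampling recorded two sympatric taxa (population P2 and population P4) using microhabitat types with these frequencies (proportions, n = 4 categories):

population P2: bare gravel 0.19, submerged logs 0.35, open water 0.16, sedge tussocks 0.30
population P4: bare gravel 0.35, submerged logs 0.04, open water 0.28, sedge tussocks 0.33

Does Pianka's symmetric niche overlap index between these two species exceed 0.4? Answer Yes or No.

Yes

Σ p₁ᵢp₂ᵢ = 0.0665 + 0.0140 + 0.0448 + 0.0990 = 0.2243
Σp_1ᵢ² = 0.19² + 0.35² + 0.16² + 0.30² = 0.0361 + 0.1225 + 0.0256 + 0.0900 = 0.2742
Σp_2ᵢ² = 0.35² + 0.04² + 0.28² + 0.33² = 0.1225 + 0.0016 + 0.0784 + 0.1089 = 0.3114
O = 0.2243 / √(0.2742 × 0.3114) = 0.2243 / 0.29221 = 0.7676
O = 0.7676 > 0.4 → Yes.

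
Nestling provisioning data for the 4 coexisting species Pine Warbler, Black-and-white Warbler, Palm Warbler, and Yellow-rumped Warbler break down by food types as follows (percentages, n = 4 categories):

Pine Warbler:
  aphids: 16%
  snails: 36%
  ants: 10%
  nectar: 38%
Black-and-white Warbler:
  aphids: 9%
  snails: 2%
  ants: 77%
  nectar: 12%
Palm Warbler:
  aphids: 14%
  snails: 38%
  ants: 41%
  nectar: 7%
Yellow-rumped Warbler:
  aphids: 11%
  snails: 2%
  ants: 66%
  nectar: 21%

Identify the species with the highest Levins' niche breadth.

Convert percentages to proportions (divide by 100).
Σp_Pineᵢ² = 0.16² + 0.36² + 0.10² + 0.38² = 0.0256 + 0.1296 + 0.0100 + 0.1444 = 0.3096
B_Pine = 1 / 0.3096 = 3.2300
Σp_Blacᵢ² = 0.09² + 0.02² + 0.77² + 0.12² = 0.0081 + 0.0004 + 0.5929 + 0.0144 = 0.6158
B_Blac = 1 / 0.6158 = 1.6239
Σp_Palmᵢ² = 0.14² + 0.38² + 0.41² + 0.07² = 0.0196 + 0.1444 + 0.1681 + 0.0049 = 0.3370
B_Palm = 1 / 0.3370 = 2.9674
Σp_Yellᵢ² = 0.11² + 0.02² + 0.66² + 0.21² = 0.0121 + 0.0004 + 0.4356 + 0.0441 = 0.4922
B_Yell = 1 / 0.4922 = 2.0317
Highest B → broadest niche (most generalist): Pine Warbler (B = 3.23).

Pine Warbler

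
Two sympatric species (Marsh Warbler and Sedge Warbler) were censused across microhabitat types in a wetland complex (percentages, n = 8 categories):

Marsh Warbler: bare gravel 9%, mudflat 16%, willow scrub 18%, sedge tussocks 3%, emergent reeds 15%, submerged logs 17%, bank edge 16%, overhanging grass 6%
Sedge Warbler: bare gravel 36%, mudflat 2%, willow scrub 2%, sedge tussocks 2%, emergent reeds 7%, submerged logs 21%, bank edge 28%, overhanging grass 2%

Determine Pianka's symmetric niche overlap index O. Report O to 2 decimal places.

0.68

Convert percentages to proportions (divide by 100).
Σ p₁ᵢp₂ᵢ = 0.0324 + 0.0032 + 0.0036 + 0.0006 + 0.0105 + 0.0357 + 0.0448 + 0.0012 = 0.1320
Σp_1ᵢ² = 0.09² + 0.16² + 0.18² + 0.03² + 0.15² + 0.17² + 0.16² + 0.06² = 0.0081 + 0.0256 + 0.0324 + 0.0009 + 0.0225 + 0.0289 + 0.0256 + 0.0036 = 0.1476
Σp_2ᵢ² = 0.36² + 0.02² + 0.02² + 0.02² + 0.07² + 0.21² + 0.28² + 0.02² = 0.1296 + 0.0004 + 0.0004 + 0.0004 + 0.0049 + 0.0441 + 0.0784 + 0.0004 = 0.2586
O = 0.1320 / √(0.1476 × 0.2586) = 0.1320 / 0.19537 = 0.6756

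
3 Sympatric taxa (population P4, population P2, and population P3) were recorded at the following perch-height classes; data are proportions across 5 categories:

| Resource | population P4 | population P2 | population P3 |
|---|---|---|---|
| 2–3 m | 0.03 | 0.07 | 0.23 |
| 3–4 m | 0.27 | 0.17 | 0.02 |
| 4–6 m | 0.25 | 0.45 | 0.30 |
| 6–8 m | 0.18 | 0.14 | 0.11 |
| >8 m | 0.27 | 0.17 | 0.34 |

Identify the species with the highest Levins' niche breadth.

Σp_P4ᵢ² = 0.03² + 0.27² + 0.25² + 0.18² + 0.27² = 0.0009 + 0.0729 + 0.0625 + 0.0324 + 0.0729 = 0.2416
B_P4 = 1 / 0.2416 = 4.1391
Σp_P2ᵢ² = 0.07² + 0.17² + 0.45² + 0.14² + 0.17² = 0.0049 + 0.0289 + 0.2025 + 0.0196 + 0.0289 = 0.2848
B_P2 = 1 / 0.2848 = 3.5112
Σp_P3ᵢ² = 0.23² + 0.02² + 0.30² + 0.11² + 0.34² = 0.0529 + 0.0004 + 0.0900 + 0.0121 + 0.1156 = 0.2710
B_P3 = 1 / 0.2710 = 3.6900
Highest B → broadest niche (most generalist): population P4 (B = 4.14).

population P4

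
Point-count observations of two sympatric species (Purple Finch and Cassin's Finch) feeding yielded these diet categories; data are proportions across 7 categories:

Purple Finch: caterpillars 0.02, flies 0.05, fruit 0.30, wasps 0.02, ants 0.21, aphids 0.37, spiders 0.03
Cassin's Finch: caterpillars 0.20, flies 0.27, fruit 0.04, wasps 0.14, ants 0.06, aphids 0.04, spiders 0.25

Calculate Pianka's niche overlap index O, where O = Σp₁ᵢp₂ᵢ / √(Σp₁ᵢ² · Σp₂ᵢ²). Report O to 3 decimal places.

0.285

Σ p₁ᵢp₂ᵢ = 0.0040 + 0.0135 + 0.0120 + 0.0028 + 0.0126 + 0.0148 + 0.0075 = 0.0672
Σp_1ᵢ² = 0.02² + 0.05² + 0.30² + 0.02² + 0.21² + 0.37² + 0.03² = 0.0004 + 0.0025 + 0.0900 + 0.0004 + 0.0441 + 0.1369 + 0.0009 = 0.2752
Σp_2ᵢ² = 0.20² + 0.27² + 0.04² + 0.14² + 0.06² + 0.04² + 0.25² = 0.0400 + 0.0729 + 0.0016 + 0.0196 + 0.0036 + 0.0016 + 0.0625 = 0.2018
O = 0.0672 / √(0.2752 × 0.2018) = 0.0672 / 0.235659 = 0.28516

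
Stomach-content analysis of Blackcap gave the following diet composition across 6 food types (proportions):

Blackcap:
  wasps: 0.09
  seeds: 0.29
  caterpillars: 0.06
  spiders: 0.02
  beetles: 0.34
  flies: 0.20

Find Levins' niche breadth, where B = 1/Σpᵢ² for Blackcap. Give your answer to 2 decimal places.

Σpᵢ² = 0.09² + 0.29² + 0.06² + 0.02² + 0.34² + 0.20² = 0.0081 + 0.0841 + 0.0036 + 0.0004 + 0.1156 + 0.0400 = 0.2518
B = 1 / 0.2518 = 3.9714

3.97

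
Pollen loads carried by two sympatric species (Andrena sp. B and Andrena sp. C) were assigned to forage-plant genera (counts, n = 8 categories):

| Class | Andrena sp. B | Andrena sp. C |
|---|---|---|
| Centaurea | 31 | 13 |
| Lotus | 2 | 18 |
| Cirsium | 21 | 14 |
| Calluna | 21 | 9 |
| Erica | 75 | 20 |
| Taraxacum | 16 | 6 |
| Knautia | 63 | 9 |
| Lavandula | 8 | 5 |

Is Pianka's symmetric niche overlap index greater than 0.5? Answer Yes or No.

Proportions for Andrena sp. B (n=237): 31/237=0.1308, 2/237=0.0084, 21/237=0.0886, 21/237=0.0886, 75/237=0.3165, 16/237=0.0675, 63/237=0.2658, 8/237=0.0338
Proportions for Andrena sp. C (n=94): 13/94=0.1383, 18/94=0.1915, 14/94=0.1489, 9/94=0.0957, 20/94=0.2128, 6/94=0.0638, 9/94=0.0957, 5/94=0.0532
Σ p₁ᵢp₂ᵢ = 0.018090 + 0.001609 + 0.013193 + 0.008479 + 0.067351 + 0.004307 + 0.025437 + 0.001798 = 0.140264
Σp_1ᵢ² = 0.1308² + 0.0084² + 0.0886² + 0.0886² + 0.3165² + 0.0675² + 0.2658² + 0.0338² = 0.017109 + 0.000071 + 0.007850 + 0.007850 + 0.100172 + 0.004556 + 0.070650 + 0.001142 = 0.209400
Σp_2ᵢ² = 0.1383² + 0.1915² + 0.1489² + 0.0957² + 0.2128² + 0.0638² + 0.0957² + 0.0532² = 0.019127 + 0.036672 + 0.022171 + 0.009158 + 0.045284 + 0.004070 + 0.009158 + 0.002830 = 0.148470
O = 0.140264 / √(0.209400 × 0.148470) = 0.140264 / 0.1763225 = 0.7955
O = 0.7955 > 0.5 → Yes.

Yes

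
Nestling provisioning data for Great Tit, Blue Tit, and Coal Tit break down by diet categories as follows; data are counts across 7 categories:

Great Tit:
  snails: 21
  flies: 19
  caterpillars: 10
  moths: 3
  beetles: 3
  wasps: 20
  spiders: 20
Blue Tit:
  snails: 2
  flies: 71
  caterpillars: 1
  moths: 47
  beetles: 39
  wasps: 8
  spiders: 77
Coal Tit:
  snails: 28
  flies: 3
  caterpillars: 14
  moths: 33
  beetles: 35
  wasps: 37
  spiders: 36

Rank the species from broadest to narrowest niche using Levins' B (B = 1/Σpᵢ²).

Coal Tit > Great Tit > Blue Tit

Proportions for Great Tit (n=96): 21/96=0.2188, 19/96=0.1979, 10/96=0.1042, 3/96=0.0313, 3/96=0.0313, 20/96=0.2083, 20/96=0.2083
Proportions for Blue Tit (n=245): 2/245=0.0082, 71/245=0.2898, 1/245=0.0041, 47/245=0.1918, 39/245=0.1592, 8/245=0.0327, 77/245=0.3143
Proportions for Coal Tit (n=186): 28/186=0.1505, 3/186=0.0161, 14/186=0.0753, 33/186=0.1774, 35/186=0.1882, 37/186=0.1989, 36/186=0.1935
Σp_Greaᵢ² = 0.2188² + 0.1979² + 0.1042² + 0.0313² + 0.0313² + 0.2083² + 0.2083² = 0.047873 + 0.039164 + 0.010858 + 0.000980 + 0.000980 + 0.043389 + 0.043389 = 0.186633
B_Grea = 1 / 0.186633 = 5.3581
Σp_Blueᵢ² = 0.0082² + 0.2898² + 0.0041² + 0.1918² + 0.1592² + 0.0327² + 0.3143² = 0.000067 + 0.083984 + 0.000017 + 0.036787 + 0.025345 + 0.001069 + 0.098784 = 0.246053
B_Blue = 1 / 0.246053 = 4.0642
Σp_Coalᵢ² = 0.1505² + 0.0161² + 0.0753² + 0.1774² + 0.1882² + 0.1989² + 0.1935² = 0.022650 + 0.000259 + 0.005670 + 0.031471 + 0.035419 + 0.039561 + 0.037442 = 0.172472
B_Coal = 1 / 0.172472 = 5.7980
Ranking by B (broadest → narrowest): Coal Tit (5.80) > Great Tit (5.36) > Blue Tit (4.06)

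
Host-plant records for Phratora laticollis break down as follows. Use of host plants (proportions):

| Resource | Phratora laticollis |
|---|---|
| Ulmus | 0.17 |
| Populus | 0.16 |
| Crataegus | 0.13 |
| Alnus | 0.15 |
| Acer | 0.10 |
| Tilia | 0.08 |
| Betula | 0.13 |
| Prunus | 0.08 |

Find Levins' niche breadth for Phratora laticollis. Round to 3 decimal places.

7.485

Σpᵢ² = 0.17² + 0.16² + 0.13² + 0.15² + 0.10² + 0.08² + 0.13² + 0.08² = 0.0289 + 0.0256 + 0.0169 + 0.0225 + 0.0100 + 0.0064 + 0.0169 + 0.0064 = 0.1336
B = 1 / 0.1336 = 7.48503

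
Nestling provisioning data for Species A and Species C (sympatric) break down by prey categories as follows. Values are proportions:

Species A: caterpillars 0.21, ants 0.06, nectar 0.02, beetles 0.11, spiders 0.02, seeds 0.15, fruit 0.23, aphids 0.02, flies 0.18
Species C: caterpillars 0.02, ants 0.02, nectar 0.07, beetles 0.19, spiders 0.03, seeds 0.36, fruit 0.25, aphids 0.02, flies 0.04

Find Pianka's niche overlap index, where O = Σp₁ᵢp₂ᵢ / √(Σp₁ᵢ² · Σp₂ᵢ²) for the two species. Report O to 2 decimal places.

0.74

Σ p₁ᵢp₂ᵢ = 0.0042 + 0.0012 + 0.0014 + 0.0209 + 0.0006 + 0.0540 + 0.0575 + 0.0004 + 0.0072 = 0.1474
Σp_1ᵢ² = 0.21² + 0.06² + 0.02² + 0.11² + 0.02² + 0.15² + 0.23² + 0.02² + 0.18² = 0.0441 + 0.0036 + 0.0004 + 0.0121 + 0.0004 + 0.0225 + 0.0529 + 0.0004 + 0.0324 = 0.1688
Σp_2ᵢ² = 0.02² + 0.02² + 0.07² + 0.19² + 0.03² + 0.36² + 0.25² + 0.02² + 0.04² = 0.0004 + 0.0004 + 0.0049 + 0.0361 + 0.0009 + 0.1296 + 0.0625 + 0.0004 + 0.0016 = 0.2368
O = 0.1474 / √(0.1688 × 0.2368) = 0.1474 / 0.19993 = 0.7373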